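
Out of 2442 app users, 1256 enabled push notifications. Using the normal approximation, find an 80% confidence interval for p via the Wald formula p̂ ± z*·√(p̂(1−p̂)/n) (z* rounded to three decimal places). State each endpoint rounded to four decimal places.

The sample proportion is 1256/2442 = 0.51433.
SE = √(p̂(1−p̂)/n) = √(0.249795/2442) = 0.010114.
The 80% critical value is z* = 1.282.
Margin = 1.282·0.010114 = 0.01297.
So the interval runs from 0.5014 to 0.5273.

(0.5014, 0.5273)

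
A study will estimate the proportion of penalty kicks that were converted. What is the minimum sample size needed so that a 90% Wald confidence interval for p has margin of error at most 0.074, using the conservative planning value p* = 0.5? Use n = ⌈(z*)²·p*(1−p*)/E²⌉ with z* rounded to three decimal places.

z* = 1.645 at the 90% level.
p*(1−p*) = 0.50·0.50 = 0.2500.
Required n before rounding: 2.706025 × 0.2500 / 0.074² = 123.540.
Rounding up, n = 124.

n = 124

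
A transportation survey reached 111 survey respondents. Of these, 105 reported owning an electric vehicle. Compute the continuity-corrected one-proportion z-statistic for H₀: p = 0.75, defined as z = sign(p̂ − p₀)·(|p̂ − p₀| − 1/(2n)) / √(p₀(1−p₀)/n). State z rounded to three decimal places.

p̂ = 105/111 = 0.94595. p̂ − p₀ = 0.195946.
Continuity correction 1/(2n) = 1/222 = 0.004505.
Corrected numerator: |0.195946| − 0.004505 = 0.191441.
SE₀ = √(0.75·0.25/111) = 0.041100.
z = +0.191441/0.041100 = 4.658.

z = 4.658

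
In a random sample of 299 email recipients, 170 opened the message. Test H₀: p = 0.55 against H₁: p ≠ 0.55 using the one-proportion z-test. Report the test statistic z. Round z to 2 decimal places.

With x = 170 successes in n = 299, p̂ = 0.56856.
Under H₀, SE = √(p₀(1−p₀)/n) = √(0.55·0.45/299) = √0.000827759 = 0.028771.
Test statistic: z = 0.01856/0.028771 = 0.65.

z = 0.65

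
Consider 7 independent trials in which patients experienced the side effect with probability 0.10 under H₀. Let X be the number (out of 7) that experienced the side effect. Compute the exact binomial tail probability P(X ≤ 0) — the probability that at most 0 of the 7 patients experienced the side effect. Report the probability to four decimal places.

X ~ Binomial(n=7, p=0.10).
P(X ≤ 0) = C(7,0)·0.10^0·0.90^7.
= 0.478297 = 0.4783.

P = 0.4783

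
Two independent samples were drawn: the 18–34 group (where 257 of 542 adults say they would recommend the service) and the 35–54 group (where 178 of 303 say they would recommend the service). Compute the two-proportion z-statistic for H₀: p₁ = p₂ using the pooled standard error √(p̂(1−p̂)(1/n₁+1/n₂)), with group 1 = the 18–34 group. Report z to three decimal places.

Sample proportions: p̂₁ = 257/542 = 0.47417 and p̂₂ = 178/303 = 0.58746.
Pooling: p̂ = 435/845 = 0.51479.
SE = √[p̂(1−p̂)(1/n₁+1/n₂)] = √[0.51479·0.48521·(1/542+1/303)] ≈ 0.035850.
z = (p̂₁ − p̂₂)/SE = (0.47417 − 0.58746)/0.035850 = -0.11329/0.035850 = -3.160.

z = -3.160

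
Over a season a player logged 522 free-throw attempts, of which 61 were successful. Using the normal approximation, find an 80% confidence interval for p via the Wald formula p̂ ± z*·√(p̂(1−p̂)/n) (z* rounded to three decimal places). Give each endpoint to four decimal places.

(0.0988, 0.1349)

With x = 61 successes in n = 522, p̂ = 0.11686.
SE = √(p̂(1−p̂)/n) = √(0.103202/522) = 0.014061.
For 80% confidence, z* = 1.282.
Margin = 1.282·0.014061 = 0.01803.
So the interval runs from 0.0988 to 0.1349.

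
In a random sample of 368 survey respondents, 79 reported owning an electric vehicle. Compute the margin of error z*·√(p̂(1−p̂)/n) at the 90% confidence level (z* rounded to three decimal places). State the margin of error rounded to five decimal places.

The sample proportion is 79/368 = 0.21467.
SE(p̂) = √(0.21467·0.78533/368) = 0.021404.
For 90% confidence, z* = 1.645.
Margin of error = z*·SE = 1.645 × 0.021404 = 0.03521.

ME = 0.03521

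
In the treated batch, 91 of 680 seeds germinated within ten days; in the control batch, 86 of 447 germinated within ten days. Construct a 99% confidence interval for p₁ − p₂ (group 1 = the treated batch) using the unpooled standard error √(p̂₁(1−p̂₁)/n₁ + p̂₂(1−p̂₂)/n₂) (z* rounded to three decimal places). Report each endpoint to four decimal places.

(-0.1172, 0.0001)

p̂₁ = 91/680 = 0.13382, p̂₂ = 86/447 = 0.19239; p̂₁ − p̂₂ = -0.05857.
SE = √(0.000170463 + 0.000347603) = √0.000518066 = 0.022761.
z* = 2.576 at the 99% level. Margin of error = 0.05863.
CI: -0.05857 ± 0.05863 = (-0.1172, 0.0001).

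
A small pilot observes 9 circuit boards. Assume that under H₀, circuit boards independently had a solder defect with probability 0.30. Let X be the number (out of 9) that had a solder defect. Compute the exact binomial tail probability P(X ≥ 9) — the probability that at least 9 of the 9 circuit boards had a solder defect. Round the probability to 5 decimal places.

X is binomial with n = 9 and p = 0.30.
P(X ≥ 9) = C(9,9)·0.30^9·0.70^0.
= 0.000020 = 0.00002.

P = 0.00002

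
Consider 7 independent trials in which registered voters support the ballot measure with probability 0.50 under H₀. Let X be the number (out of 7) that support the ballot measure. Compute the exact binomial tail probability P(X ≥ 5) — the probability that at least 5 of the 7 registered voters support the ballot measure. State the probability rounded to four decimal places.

P = 0.2266

X is binomial with n = 7 and p = 0.50.
P(X ≥ 5) = C(7,5)·0.50^5·0.50^2 + C(7,6)·0.50^6·0.50^1 + C(7,7)·0.50^7·0.50^0.
= 0.164062 + 0.054688 + 0.007812 = 0.2266.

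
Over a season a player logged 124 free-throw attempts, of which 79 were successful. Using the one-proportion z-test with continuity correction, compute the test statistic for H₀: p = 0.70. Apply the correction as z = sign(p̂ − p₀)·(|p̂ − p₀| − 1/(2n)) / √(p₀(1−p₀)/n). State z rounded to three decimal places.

z = -1.431

p̂ = 79/124 = 0.63710. p̂ − p₀ = -0.062903.
Continuity correction 1/(2n) = 1/248 = 0.004032.
Corrected numerator: |-0.062903| − 0.004032 = 0.058871.
SE₀ = √(0.70·0.30/124) = 0.041153.
z = −0.058871/0.041153 = -1.431.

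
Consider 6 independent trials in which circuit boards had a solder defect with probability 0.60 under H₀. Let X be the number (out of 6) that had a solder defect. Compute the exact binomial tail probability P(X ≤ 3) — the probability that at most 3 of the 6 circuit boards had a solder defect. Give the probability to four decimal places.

P = 0.4557

X is binomial with n = 6 and p = 0.60.
P(X ≤ 3) = C(6,0)·0.60^0·0.40^6 + C(6,1)·0.60^1·0.40^5 + C(6,2)·0.60^2·0.40^4 + C(6,3)·0.60^3·0.40^3.
= 0.004096 + 0.036864 + 0.138240 + 0.276480 = 0.4557.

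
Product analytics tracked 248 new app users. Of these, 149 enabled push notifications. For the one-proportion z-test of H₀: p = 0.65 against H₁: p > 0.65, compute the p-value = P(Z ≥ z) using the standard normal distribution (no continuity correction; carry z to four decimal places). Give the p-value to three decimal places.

The sample proportion is 149/248 = 0.60081.
SE₀ = √(0.65·0.35/248) = 0.030288.
z = (p̂ − p₀)/SE = (149/248 − 0.65)/0.030288 ≈ -1.6242.
From the standard normal, P(Z ≥ z) = 0.948.

p-value = 0.948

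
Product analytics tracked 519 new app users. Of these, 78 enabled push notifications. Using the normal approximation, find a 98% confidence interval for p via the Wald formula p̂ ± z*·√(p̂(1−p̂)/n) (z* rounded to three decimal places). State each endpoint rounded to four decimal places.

(0.1138, 0.1868)

p̂ = 78/519 = 0.15029.
SE(p̂) = √(0.15029·0.84971/519) = 0.015686.
The 98% critical value is z* = 2.326.
Margin = 2.326·0.015686 = 0.03649.
Interval: 0.15029 ± 0.03649 → (0.1138, 0.1868).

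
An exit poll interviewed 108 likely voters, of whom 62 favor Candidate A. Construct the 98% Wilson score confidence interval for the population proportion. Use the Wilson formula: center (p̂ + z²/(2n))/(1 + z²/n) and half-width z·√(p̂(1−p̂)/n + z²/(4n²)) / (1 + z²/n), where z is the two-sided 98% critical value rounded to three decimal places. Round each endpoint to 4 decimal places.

(0.4625, 0.6786)

p̂ = 62/108 = 0.57407; z = 2.326, so z² = 5.410276.
Denominator 1 + z²/n = 1 + 5.410276/108 = 1.050095.
Center = (0.57407 + 0.025048)/1.050095 = 0.57054.
Radicand: p̂(1−p̂)/n + z²/(4n²) = 0.002264010 + 0.000115961 = 0.002379971.
Half-width = z·√(radicand)/denom = 2.326·0.048785/1.050095 = 0.10806.
So the interval runs from 0.4625 to 0.6786.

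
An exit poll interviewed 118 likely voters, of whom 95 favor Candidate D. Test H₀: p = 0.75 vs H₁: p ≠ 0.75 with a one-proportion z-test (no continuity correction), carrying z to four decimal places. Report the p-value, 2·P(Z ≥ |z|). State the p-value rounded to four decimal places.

p-value = 0.1670

The sample proportion is 95/118 = 0.80508.
Null standard error: √(0.75·0.25/118) = √0.001588983 = 0.039862.
z = (p̂ − p₀)/SE = (95/118 − 0.75)/0.039862 ≈ 1.3819.
From the standard normal, 2·P(Z ≥ |z|) = 0.1670.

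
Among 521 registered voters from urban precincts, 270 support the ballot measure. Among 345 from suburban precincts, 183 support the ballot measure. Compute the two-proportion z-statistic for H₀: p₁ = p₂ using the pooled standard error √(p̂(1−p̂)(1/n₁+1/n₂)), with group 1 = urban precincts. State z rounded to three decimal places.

p̂₁ = 270/521 = 0.51823, p̂₂ = 183/345 = 0.53043.
Pooling: p̂ = 453/866 = 0.52309.
Pooled SE = √[0.2494666·0.00481794] ≈ 0.034669.
z = (p̂₁ − p̂₂)/SE = (0.51823 − 0.53043)/0.034669 = -0.01220/0.034669 = -0.352.

z = -0.352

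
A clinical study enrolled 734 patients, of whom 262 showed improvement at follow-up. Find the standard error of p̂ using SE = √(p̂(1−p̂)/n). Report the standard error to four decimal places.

p̂ = 262/734 = 0.35695.
p̂(1−p̂) = 0.229537.
SE = √(0.229537/734) = √0.000312721 = 0.0177.

SE = 0.0177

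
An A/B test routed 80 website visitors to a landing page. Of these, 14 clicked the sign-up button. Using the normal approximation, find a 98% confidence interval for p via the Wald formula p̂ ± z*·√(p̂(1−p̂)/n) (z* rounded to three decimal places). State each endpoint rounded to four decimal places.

(0.0762, 0.2738)

With x = 14 successes in n = 80, p̂ = 0.17500.
SE(p̂) = √(0.17500·0.82500/80) = 0.042482.
z* = 2.326 at the 98% level.
Margin of error: 2.326 × 0.042482 = 0.09881.
CI: 0.17500 ± 0.09881 = (0.0762, 0.2738).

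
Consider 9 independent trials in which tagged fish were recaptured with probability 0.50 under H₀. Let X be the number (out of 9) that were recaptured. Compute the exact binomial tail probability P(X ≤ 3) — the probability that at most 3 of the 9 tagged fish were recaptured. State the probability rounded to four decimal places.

P = 0.2539

X is binomial with n = 9 and p = 0.50.
P(X ≤ 3) = C(9,0)·0.50^0·0.50^9 + C(9,1)·0.50^1·0.50^8 + C(9,2)·0.50^2·0.50^7 + C(9,3)·0.50^3·0.50^6.
= 0.001953 + 0.017578 + 0.070312 + 0.164062 = 0.2539.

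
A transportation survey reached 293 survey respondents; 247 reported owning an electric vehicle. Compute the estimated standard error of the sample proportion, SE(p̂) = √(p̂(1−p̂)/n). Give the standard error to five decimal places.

The sample proportion is 247/293 = 0.84300.
p̂(1−p̂) = 0.132351.
Dividing by n and taking the root: √0.000451710 = 0.02125.

SE = 0.02125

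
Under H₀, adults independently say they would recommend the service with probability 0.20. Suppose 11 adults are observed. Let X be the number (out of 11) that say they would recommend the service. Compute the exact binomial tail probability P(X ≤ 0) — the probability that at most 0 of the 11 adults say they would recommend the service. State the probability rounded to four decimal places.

X ~ Binomial(n=11, p=0.20).
P(X ≤ 0) = C(11,0)·0.20^0·0.80^11.
= 0.085899 = 0.0859.

P = 0.0859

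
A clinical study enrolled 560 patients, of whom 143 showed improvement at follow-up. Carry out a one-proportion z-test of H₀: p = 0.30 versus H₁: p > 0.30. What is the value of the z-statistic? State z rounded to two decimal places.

z = -2.31

p̂ = 143/560 = 0.25536.
Under H₀, SE = √(p₀(1−p₀)/n) = √(0.30·0.70/560) = √0.000375000 = 0.019365.
Test statistic: z = -0.04464/0.019365 = -2.31.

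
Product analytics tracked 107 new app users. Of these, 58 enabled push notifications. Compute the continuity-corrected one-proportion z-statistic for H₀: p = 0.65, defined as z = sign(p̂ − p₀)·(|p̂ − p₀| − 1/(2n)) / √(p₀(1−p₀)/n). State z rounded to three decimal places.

z = -2.240

p̂ = 58/107 = 0.54206. p̂ − p₀ = -0.107944.
Continuity correction 1/(2n) = 1/214 = 0.004673.
Corrected numerator: |-0.107944| − 0.004673 = 0.103271.
Null standard error: √(0.65·0.35/107) = √0.002126168 = 0.046110.
z = (−)0.103271/0.046110 = -2.240.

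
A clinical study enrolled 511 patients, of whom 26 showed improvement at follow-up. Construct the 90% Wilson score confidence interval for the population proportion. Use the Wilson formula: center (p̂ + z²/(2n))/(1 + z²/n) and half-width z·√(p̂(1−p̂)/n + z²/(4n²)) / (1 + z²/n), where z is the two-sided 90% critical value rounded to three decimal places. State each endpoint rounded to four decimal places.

Here p̂ = 26/511 = 0.05088 and z = 1.645 (z² = 2.706025).
Denominator 1 + z²/n = 1 + 2.706025/511 = 1.005296.
Adjusted center: (0.05088 + z²/(2n))/1.005296 = 0.05325.
Radicand: p̂(1−p̂)/n + z²/(4n²) = 0.000094504 + 0.000002591 = 0.000097095.
Half-width = z·√(radicand)/denom = 1.645·0.009854/1.005296 = 0.01612.
So the interval runs from 0.0371 to 0.0694.

(0.0371, 0.0694)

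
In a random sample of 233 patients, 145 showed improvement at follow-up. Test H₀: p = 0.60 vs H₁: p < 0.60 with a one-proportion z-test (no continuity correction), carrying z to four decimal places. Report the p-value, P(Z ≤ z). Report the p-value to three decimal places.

p-value = 0.757

The sample proportion is 145/233 = 0.62232.
Under H₀, SE = √(p₀(1−p₀)/n) = √(0.60·0.40/233) = √0.001030043 = 0.032094.
Test statistic (full precision, shown to 4 dp): z = (145/233 − 0.60)/SE₀ ≈ 0.6954.
From the standard normal, P(Z ≤ z) = 0.757.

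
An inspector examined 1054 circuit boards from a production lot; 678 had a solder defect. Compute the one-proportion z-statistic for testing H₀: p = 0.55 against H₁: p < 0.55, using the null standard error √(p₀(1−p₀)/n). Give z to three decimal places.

z = 6.086

Sample proportion p̂ = 678/1054 = 0.64326.
SE₀ = √(0.55·0.45/1054) = 0.015324.
z = (p̂ − p₀)/SE = (0.64326 − 0.55)/0.015324 = 6.086.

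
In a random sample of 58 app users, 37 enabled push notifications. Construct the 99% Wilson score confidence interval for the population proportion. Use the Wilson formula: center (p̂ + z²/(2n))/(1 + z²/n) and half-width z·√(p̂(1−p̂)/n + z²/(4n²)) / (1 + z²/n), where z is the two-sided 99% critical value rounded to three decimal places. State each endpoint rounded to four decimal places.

Here p̂ = 37/58 = 0.63793 and z = 2.576 (z² = 6.635776).
1 + z²/n = 1.114410.
Center = (0.63793 + 0.057205)/1.114410 = 0.62377.
Radicand: p̂(1−p̂)/n + z²/(4n²) = 0.003982328 + 0.000493146 = 0.004475474.
Half-width = z·√(radicand)/denom = 2.576·0.066899/1.114410 = 0.15464.
Interval: 0.62377 ± 0.15464 → (0.4691, 0.7784).

(0.4691, 0.7784)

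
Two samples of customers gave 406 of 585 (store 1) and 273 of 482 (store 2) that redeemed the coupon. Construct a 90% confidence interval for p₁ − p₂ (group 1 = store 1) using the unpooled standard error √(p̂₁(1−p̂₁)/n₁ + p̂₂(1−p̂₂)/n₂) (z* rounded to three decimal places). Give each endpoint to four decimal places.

(0.0790, 0.1762)

p̂₁ = 406/585 = 0.69402, p̂₂ = 273/482 = 0.56639; p̂₁ − p̂₂ = 0.12763.
SE = √(0.000363004 + 0.000509528) = √0.000872532 = 0.029539.
The 90% critical value is z* = 1.645. Margin = 1.645·0.029539 = 0.04859.
Interval: 0.12763 ± 0.04859 → (0.0790, 0.1762).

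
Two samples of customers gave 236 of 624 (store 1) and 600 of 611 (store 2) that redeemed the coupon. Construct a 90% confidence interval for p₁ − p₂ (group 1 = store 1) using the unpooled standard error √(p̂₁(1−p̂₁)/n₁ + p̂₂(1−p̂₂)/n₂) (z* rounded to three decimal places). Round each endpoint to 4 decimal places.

p̂₁ = 236/624 = 0.37821, p̂₂ = 600/611 = 0.98200; p̂₁ − p̂₂ = -0.60379.
Unpooled SE = √(p̂₁(1−p̂₁)/n₁ + p̂₂(1−p̂₂)/n₂) = √(0.000376869 + 0.000028935) = 0.020145.
z* = 1.645 at the 90% level. Margin = 1.645·0.020145 = 0.03314.
Interval: -0.60379 ± 0.03314 → (-0.6369, -0.5707).

(-0.6369, -0.5707)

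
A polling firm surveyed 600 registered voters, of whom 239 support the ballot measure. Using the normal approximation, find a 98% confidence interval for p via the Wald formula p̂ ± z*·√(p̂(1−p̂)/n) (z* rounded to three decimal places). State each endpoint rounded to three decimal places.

Sample proportion p̂ = 239/600 = 0.39833.
SE(p̂) = √(0.39833·0.60167/600) = 0.019986.
z* = 2.326 at the 98% level.
Margin = 2.326·0.019986 = 0.04649.
So the interval runs from 0.352 to 0.445.

(0.352, 0.445)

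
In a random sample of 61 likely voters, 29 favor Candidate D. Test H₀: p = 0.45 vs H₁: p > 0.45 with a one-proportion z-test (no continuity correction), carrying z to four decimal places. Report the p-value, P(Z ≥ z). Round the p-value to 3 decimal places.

Sample proportion p̂ = 29/61 = 0.47541.
SE₀ = √(0.45·0.55/61) = 0.063698.
z = (p̂ − p₀)/SE = (29/61 − 0.45)/0.063698 ≈ 0.3989.
p-value = P(Z ≥ z) with z = 0.3989 → 0.345.

p-value = 0.345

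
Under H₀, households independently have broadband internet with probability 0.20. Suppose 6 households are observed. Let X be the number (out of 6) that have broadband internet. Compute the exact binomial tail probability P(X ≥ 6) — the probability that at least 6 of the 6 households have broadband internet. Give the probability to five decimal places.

P = 0.00006

X is binomial with n = 6 and p = 0.20.
P(X ≥ 6) = C(6,6)·0.20^6·0.80^0.
= 0.000064 = 0.00006.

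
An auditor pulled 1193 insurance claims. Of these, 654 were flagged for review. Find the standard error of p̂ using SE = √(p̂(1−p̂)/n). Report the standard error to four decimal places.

SE = 0.0144

The sample proportion is 654/1193 = 0.54820.
p̂(1−p̂) = 0.247677.
Dividing by n and taking the root: √0.000207609 = 0.0144.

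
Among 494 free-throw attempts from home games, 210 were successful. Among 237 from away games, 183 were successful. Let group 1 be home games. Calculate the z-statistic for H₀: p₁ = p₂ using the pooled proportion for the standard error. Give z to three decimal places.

p̂₁ = 210/494 = 0.42510, p̂₂ = 183/237 = 0.77215.
Pooled p̂ = (210+183)/(494+237) = 393/731 = 0.53762.
SE = √[p̂(1−p̂)(1/n₁+1/n₂)] = √[0.53762·0.46238·(1/494+1/237)] ≈ 0.039397.
z = -0.34705/0.039397 = -8.809.

z = -8.809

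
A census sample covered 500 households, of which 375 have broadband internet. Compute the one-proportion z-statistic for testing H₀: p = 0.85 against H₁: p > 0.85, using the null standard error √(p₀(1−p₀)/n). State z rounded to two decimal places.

p̂ = 375/500 = 0.75000.
SE₀ = √(0.85·0.15/500) = 0.015969.
Test statistic: z = -0.10000/0.015969 = -6.26.

z = -6.26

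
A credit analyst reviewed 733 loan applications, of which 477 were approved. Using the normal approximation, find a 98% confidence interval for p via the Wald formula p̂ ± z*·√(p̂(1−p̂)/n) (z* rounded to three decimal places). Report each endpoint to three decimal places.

p̂ = 477/733 = 0.65075.
SE = √(p̂(1−p̂)/n) = √(0.227274/733) = 0.017609.
z* = 2.326 at the 98% level.
Margin = 2.326·0.017609 = 0.04096.
So the interval runs from 0.610 to 0.692.

(0.610, 0.692)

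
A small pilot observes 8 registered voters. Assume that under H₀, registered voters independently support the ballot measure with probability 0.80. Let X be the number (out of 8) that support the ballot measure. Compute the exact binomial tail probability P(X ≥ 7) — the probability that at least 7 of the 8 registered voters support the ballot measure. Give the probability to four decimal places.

P = 0.5033

X ~ Binomial(n=8, p=0.80).
P(X ≥ 7) = C(8,7)·0.80^7·0.20^1 + C(8,8)·0.80^8·0.20^0.
= 0.335544 + 0.167772 = 0.5033.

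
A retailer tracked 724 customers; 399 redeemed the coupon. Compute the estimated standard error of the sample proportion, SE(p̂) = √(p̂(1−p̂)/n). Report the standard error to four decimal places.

Sample proportion p̂ = 399/724 = 0.55110.
p̂(1−p̂) = 0.55110·0.44890 = 0.247389.
SE = √(0.247389/724) = 0.0185.

SE = 0.0185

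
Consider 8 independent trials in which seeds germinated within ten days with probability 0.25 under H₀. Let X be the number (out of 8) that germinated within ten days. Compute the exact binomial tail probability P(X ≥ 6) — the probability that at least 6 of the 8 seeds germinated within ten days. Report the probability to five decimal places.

X ~ Binomial(n=8, p=0.25).
P(X ≥ 6) = C(8,6)·0.25^6·0.75^2 + C(8,7)·0.25^7·0.75^1 + C(8,8)·0.25^8·0.75^0.
= 0.003845 + 0.000366 + 0.000015 = 0.00423.

P = 0.00423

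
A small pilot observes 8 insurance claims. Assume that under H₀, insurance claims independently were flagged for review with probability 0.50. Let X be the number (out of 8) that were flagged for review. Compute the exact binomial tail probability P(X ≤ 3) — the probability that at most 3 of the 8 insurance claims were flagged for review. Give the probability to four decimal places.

P = 0.3633

X ~ Binomial(n=8, p=0.50).
P(X ≤ 3) = C(8,0)·0.50^0·0.50^8 + C(8,1)·0.50^1·0.50^7 + C(8,2)·0.50^2·0.50^6 + C(8,3)·0.50^3·0.50^5.
= 0.003906 + 0.031250 + 0.109375 + 0.218750 = 0.3633.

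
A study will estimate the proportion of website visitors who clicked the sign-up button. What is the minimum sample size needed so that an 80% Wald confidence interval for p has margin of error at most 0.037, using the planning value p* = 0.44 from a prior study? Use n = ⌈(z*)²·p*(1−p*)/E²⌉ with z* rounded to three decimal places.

n = 296

z* = 1.282 at the 80% level.
p*(1−p*) = 0.2464.
Required n before rounding: 1.643524 × 0.2464 / 0.037² = 295.810.
Rounding up, n = 296.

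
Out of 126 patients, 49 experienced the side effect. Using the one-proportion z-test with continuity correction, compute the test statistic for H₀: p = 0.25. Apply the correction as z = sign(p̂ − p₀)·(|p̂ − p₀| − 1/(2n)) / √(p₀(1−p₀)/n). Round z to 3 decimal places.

The sample proportion is 49/126 = 0.38889. p̂ − p₀ = 0.138889.
Continuity correction 1/(2n) = 1/252 = 0.003968.
Corrected numerator: |0.138889| − 0.003968 = 0.134921.
SE₀ = √(0.25·0.75/126) = 0.038576.
z = (+)0.134921/0.038576 = 3.498.

z = 3.498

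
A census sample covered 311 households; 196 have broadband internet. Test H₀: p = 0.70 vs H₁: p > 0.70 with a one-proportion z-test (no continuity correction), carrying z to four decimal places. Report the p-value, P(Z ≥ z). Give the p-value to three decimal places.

With x = 196 successes in n = 311, p̂ = 0.63023.
Null standard error: √(0.70·0.30/311) = √0.000675241 = 0.025985.
Test statistic (full precision, shown to 4 dp): z = (196/311 − 0.70)/SE₀ ≈ -2.6852.
p-value = P(Z ≥ z) with z = -2.6852 → 0.996.

p-value = 0.996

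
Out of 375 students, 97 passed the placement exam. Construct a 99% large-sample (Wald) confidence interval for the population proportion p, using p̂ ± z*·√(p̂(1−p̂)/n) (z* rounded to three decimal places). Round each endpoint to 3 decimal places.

The sample proportion is 97/375 = 0.25867.
SE = √(p̂(1−p̂)/n) = √(0.191758/375) = 0.022613.
For 99% confidence, z* = 2.576.
Margin of error: 2.576 × 0.022613 = 0.05825.
CI: 0.25867 ± 0.05825 = (0.200, 0.317).

(0.200, 0.317)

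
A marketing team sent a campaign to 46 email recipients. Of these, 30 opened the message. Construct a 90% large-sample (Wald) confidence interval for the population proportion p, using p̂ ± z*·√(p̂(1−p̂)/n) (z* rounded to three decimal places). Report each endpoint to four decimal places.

p̂ = 30/46 = 0.65217.
SE(p̂) = √(0.65217·0.34783/46) = 0.070224.
For 90% confidence, z* = 1.645.
Margin of error: 1.645 × 0.070224 = 0.11552.
So the interval runs from 0.5367 to 0.7677.

(0.5367, 0.7677)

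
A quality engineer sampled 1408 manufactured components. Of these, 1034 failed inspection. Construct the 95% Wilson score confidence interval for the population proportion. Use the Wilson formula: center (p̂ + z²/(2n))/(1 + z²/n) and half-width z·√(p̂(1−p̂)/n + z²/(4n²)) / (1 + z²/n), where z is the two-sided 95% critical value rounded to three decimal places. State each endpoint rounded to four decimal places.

Here p̂ = 1034/1408 = 0.73438 and z = 1.960 (z² = 3.841600).
Denominator 1 + z²/n = 1 + 3.841600/1408 = 1.002728.
Center = (0.73438 + 0.001364)/1.002728 = 0.73374.
Radicand: p̂(1−p̂)/n + z²/(4n²) = 0.000138543 + 0.000000484 = 0.000139027.
Half-width = 1.960·√0.000139027/1.002728 = 0.02305.
CI: 0.73374 ± 0.02305 = (0.7107, 0.7568).

(0.7107, 0.7568)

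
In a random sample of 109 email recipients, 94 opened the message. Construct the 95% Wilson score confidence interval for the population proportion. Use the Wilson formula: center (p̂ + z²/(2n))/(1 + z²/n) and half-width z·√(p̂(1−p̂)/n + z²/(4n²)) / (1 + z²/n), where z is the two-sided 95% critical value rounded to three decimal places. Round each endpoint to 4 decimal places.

(0.7853, 0.9148)

Here p̂ = 94/109 = 0.86239 and z = 1.960 (z² = 3.841600).
1 + z²/n = 1.035244.
Center = (0.86239 + 0.017622)/1.035244 = 0.85005.
Radicand: p̂(1−p̂)/n + z²/(4n²) = 0.001088779 + 0.000080835 = 0.001169614.
Half-width = 1.960·√0.001169614/1.035244 = 0.06475.
Interval: 0.85005 ± 0.06475 → (0.7853, 0.9148).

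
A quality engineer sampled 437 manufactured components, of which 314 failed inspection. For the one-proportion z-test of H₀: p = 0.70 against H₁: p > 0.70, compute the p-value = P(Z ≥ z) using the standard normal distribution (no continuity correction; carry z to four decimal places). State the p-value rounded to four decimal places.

p-value = 0.1989

The sample proportion is 314/437 = 0.71854.
SE₀ = √(0.70·0.30/437) = 0.021921.
z = (p̂ − p₀)/SE = (314/437 − 0.70)/0.021921 ≈ 0.8455.
p-value = P(Z ≥ z) with z = 0.8455 → 0.1989.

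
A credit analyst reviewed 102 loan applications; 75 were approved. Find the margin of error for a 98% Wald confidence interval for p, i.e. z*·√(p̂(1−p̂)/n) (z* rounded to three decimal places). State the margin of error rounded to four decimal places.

ME = 0.1016

With x = 75 successes in n = 102, p̂ = 0.73529.
Standard error of p̂: √(0.194637/102) = √0.001908203 = 0.043683.
z* = 2.326 at the 98% level.
So ME = 0.1016.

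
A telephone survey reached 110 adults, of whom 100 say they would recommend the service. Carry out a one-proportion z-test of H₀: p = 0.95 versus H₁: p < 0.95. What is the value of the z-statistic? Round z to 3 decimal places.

p̂ = 100/110 = 0.90909.
SE₀ = √(0.95·0.05/110) = 0.020780.
z = (0.90909 − 0.95)/0.020780 = -0.04091/0.020780 = -1.969.

z = -1.969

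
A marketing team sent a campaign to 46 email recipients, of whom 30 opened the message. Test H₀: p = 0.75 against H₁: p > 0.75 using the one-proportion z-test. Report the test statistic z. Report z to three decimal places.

The sample proportion is 30/46 = 0.65217.
Under H₀, SE = √(p₀(1−p₀)/n) = √(0.75·0.25/46) = √0.004076087 = 0.063844.
Test statistic: z = -0.09783/0.063844 = -1.532.

z = -1.532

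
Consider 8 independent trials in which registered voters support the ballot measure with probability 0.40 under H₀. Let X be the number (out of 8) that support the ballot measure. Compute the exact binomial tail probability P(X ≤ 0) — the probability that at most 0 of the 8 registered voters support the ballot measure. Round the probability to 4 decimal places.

P = 0.0168

X ~ Binomial(n=8, p=0.40).
P(X ≤ 0) = C(8,0)·0.40^0·0.60^8.
= 0.016796 = 0.0168.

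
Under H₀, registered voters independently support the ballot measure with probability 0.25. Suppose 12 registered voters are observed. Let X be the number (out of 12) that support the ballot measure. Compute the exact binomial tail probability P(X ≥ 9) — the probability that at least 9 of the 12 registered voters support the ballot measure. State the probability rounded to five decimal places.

X ~ Binomial(n=12, p=0.25).
P(X ≥ 9) = C(12,9)·0.25^9·0.75^3 + C(12,10)·0.25^10·0.75^2 + C(12,11)·0.25^11·0.75^1 + C(12,12)·0.25^12·0.75^0.
= 0.000354 + 0.000035 + 0.000002 + 0.000000 = 0.00039.

P = 0.00039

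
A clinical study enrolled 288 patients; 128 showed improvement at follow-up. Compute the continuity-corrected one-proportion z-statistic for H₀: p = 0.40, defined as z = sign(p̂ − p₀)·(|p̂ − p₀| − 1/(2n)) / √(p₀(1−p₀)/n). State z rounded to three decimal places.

p̂ = 128/288 = 0.44444. p̂ − p₀ = 0.044444.
1/(2n) = 0.001736.
Corrected numerator: |0.044444| − 0.001736 = 0.042708.
Null standard error: √(0.40·0.60/288) = √0.000833333 = 0.028868.
z = +0.042708/0.028868 = 1.479.

z = 1.479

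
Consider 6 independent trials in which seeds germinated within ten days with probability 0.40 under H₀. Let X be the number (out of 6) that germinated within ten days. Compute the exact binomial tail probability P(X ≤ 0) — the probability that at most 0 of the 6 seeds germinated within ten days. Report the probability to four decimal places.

P = 0.0467

X is binomial with n = 6 and p = 0.40.
P(X ≤ 0) = C(6,0)·0.40^0·0.60^6.
= 0.046656 = 0.0467.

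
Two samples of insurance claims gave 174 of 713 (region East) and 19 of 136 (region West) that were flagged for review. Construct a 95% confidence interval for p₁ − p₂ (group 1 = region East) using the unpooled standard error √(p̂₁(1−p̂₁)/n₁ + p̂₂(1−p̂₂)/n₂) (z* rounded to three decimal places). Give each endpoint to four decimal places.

p̂₁ = 0.24404, p̂₂ = 0.13971, so the observed difference is 0.10433.
SE = √(0.000258743 + 0.000883736) = √0.001142479 = 0.033801.
For 95% confidence, z* = 1.960. Margin of error = 0.06625.
So the interval runs from 0.0381 to 0.1706.

(0.0381, 0.1706)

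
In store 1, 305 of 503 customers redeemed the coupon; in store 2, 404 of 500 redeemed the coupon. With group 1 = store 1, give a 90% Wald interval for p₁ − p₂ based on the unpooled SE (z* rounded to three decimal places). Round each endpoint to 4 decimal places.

p̂₁ = 0.60636, p̂₂ = 0.80800, so the observed difference is -0.20164.
SE = √(0.000474527 + 0.000310272) = √0.000784799 = 0.028014.
The 90% critical value is z* = 1.645. Margin of error = 0.04608.
So the interval runs from -0.2477 to -0.1556.

(-0.2477, -0.1556)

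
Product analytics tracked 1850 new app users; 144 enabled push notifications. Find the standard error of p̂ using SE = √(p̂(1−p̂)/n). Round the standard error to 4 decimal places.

The sample proportion is 144/1850 = 0.07784.
p̂(1−p̂) = 0.071781.
Dividing by n and taking the root: √0.000038801 = 0.0062.

SE = 0.0062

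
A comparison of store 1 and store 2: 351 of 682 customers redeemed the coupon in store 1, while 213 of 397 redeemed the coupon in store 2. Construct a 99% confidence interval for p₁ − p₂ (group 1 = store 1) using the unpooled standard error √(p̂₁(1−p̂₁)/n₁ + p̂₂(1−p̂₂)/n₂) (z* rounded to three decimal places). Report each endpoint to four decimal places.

p̂₁ = 351/682 = 0.51466, p̂₂ = 213/397 = 0.53652; p̂₁ − p̂₂ = -0.02186.
Unpooled SE = √(p̂₁(1−p̂₁)/n₁ + p̂₂(1−p̂₂)/n₂) = √(0.000366254 + 0.000626363) = 0.031506.
For 99% confidence, z* = 2.576. Margin of error = 0.08116.
CI: -0.02186 ± 0.08116 = (-0.1030, 0.0593).

(-0.1030, 0.0593)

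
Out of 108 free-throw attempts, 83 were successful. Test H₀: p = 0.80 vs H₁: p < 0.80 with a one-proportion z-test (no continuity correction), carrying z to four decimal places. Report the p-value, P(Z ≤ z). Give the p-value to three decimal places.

Sample proportion p̂ = 83/108 = 0.76852.
SE₀ = √(0.80·0.20/108) = 0.038490.
z = (p̂ − p₀)/SE = (83/108 − 0.80)/0.038490 ≈ -0.8179.
p-value = P(Z ≤ z) with z = -0.8179 → 0.207.

p-value = 0.207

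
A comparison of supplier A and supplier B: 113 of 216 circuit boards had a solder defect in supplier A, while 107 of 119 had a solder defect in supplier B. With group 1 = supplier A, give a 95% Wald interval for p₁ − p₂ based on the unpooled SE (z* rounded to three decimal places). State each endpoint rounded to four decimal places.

p̂₁ = 113/216 = 0.52315, p̂₂ = 107/119 = 0.89916; p̂₁ − p̂₂ = -0.37601.
SE = √(0.001154927 + 0.000761946) = √0.001916873 = 0.043782.
The 95% critical value is z* = 1.960. Margin = 1.960·0.043782 = 0.08581.
So the interval runs from -0.4618 to -0.2902.

(-0.4618, -0.2902)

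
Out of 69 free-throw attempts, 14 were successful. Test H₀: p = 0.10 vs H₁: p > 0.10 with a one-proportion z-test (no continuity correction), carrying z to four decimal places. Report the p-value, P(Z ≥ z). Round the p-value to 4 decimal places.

The sample proportion is 14/69 = 0.20290.
Under H₀, SE = √(p₀(1−p₀)/n) = √(0.10·0.90/69) = √0.001304348 = 0.036116.
z = (p̂ − p₀)/SE = (14/69 − 0.10)/0.036116 ≈ 2.8491.
p-value = P(Z ≥ z) with z = 2.8491 → 0.0022.

p-value = 0.0022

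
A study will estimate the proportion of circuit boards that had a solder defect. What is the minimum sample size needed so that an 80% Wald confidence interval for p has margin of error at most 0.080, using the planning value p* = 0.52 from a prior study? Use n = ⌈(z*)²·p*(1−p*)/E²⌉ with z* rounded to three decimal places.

For 80% confidence, z* = 1.282.
p*(1−p*) = 0.52·0.48 = 0.2496.
(z*)²·p*(1−p*)/E² = 1.643524·0.2496/0.006400 = 64.097.
Rounding up, n = 65.

n = 65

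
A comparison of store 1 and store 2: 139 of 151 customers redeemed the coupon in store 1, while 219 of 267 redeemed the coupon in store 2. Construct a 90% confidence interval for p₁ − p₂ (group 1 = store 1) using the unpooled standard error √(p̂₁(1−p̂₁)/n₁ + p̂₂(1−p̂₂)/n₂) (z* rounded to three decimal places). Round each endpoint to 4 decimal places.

(0.0473, 0.1533)

p̂₁ = 139/151 = 0.92053, p̂₂ = 219/267 = 0.82022; p̂₁ − p̂₂ = 0.10031.
Unpooled SE = √(p̂₁(1−p̂₁)/n₁ + p̂₂(1−p̂₂)/n₂) = √(0.000484468 + 0.000552270) = 0.032198.
The 90% critical value is z* = 1.645. Margin = 1.645·0.032198 = 0.05297.
Interval: 0.10031 ± 0.05297 → (0.0473, 0.1533).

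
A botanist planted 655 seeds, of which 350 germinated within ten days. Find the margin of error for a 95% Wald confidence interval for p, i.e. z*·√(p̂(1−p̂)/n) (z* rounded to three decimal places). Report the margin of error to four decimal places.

p̂ = 350/655 = 0.53435.
SE(p̂) = √(0.53435·0.46565/655) = 0.019490.
The 95% critical value is z* = 1.960.
ME = 1.960·0.019490 = 0.0382.

ME = 0.0382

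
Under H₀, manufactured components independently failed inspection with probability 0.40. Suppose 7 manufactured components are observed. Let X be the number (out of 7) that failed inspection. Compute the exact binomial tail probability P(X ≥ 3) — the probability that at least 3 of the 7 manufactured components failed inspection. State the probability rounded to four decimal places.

P = 0.5801

X ~ Binomial(n=7, p=0.40).
P(X ≥ 3) = Σ_{j=3}^{7} C(7,j)·0.40^j·0.60^{7−j}.
= 0.290304 + 0.193536 + 0.077414 + 0.017203 + 0.001638 = 0.5801.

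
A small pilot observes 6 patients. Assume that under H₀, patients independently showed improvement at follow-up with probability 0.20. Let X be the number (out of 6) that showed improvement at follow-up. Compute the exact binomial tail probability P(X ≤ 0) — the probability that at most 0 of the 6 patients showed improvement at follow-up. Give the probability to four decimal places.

P = 0.2621

X ~ Binomial(n=6, p=0.20).
P(X ≤ 0) = C(6,0)·0.20^0·0.80^6.
= 0.262144 = 0.2621.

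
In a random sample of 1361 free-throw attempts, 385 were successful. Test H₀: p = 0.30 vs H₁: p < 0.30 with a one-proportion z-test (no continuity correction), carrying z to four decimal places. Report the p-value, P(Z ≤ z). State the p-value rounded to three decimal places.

p-value = 0.084

Sample proportion p̂ = 385/1361 = 0.28288.
Under H₀, SE = √(p₀(1−p₀)/n) = √(0.30·0.70/1361) = √0.000154298 = 0.012422.
z = (p̂ − p₀)/SE = (385/1361 − 0.30)/0.012422 ≈ -1.3782.
p-value = P(Z ≤ z) with z = -1.3782 → 0.084.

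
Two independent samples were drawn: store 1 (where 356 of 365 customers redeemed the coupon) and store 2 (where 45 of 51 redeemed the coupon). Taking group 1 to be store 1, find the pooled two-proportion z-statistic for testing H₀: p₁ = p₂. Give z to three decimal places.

z = 3.337

Sample proportions: p̂₁ = 356/365 = 0.97534 and p̂₂ = 45/51 = 0.88235.
Pooling: p̂ = 401/416 = 0.96394.
Pooled SE = √[0.0347575·0.02234757] ≈ 0.027870.
z = 0.09299/0.027870 = 3.337.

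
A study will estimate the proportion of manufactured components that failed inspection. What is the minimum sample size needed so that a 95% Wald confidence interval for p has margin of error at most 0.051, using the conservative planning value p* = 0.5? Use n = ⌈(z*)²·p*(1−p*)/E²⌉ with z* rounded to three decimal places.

n = 370

z* = 1.960 at the 95% level.
p*(1−p*) = 0.2500.
Required n before rounding: 3.841600 × 0.2500 / 0.051² = 369.243.
Rounding up, n = 370.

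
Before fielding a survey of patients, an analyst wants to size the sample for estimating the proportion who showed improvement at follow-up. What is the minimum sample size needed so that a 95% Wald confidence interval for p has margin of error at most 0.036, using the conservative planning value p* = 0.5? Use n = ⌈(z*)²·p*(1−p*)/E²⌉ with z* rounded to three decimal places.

n = 742

For 95% confidence, z* = 1.960.
p*(1−p*) = 0.50·0.50 = 0.2500.
Required n before rounding: 3.841600 × 0.2500 / 0.036² = 741.049.
Rounding up, n = 742.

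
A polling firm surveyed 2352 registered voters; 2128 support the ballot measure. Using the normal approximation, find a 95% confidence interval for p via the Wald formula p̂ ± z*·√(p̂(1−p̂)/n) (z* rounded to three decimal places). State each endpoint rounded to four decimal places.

Sample proportion p̂ = 2128/2352 = 0.90476.
SE(p̂) = √(0.90476·0.09524/2352) = 0.006053.
For 95% confidence, z* = 1.960.
Margin of error: 1.960 × 0.006053 = 0.01186.
CI: 0.90476 ± 0.01186 = (0.8929, 0.9166).

(0.8929, 0.9166)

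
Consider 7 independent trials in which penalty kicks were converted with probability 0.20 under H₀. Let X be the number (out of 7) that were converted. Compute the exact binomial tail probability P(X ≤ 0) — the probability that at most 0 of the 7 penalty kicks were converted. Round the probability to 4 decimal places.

X ~ Binomial(n=7, p=0.20).
P(X ≤ 0) = C(7,0)·0.20^0·0.80^7.
= 0.209715 = 0.2097.

P = 0.2097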